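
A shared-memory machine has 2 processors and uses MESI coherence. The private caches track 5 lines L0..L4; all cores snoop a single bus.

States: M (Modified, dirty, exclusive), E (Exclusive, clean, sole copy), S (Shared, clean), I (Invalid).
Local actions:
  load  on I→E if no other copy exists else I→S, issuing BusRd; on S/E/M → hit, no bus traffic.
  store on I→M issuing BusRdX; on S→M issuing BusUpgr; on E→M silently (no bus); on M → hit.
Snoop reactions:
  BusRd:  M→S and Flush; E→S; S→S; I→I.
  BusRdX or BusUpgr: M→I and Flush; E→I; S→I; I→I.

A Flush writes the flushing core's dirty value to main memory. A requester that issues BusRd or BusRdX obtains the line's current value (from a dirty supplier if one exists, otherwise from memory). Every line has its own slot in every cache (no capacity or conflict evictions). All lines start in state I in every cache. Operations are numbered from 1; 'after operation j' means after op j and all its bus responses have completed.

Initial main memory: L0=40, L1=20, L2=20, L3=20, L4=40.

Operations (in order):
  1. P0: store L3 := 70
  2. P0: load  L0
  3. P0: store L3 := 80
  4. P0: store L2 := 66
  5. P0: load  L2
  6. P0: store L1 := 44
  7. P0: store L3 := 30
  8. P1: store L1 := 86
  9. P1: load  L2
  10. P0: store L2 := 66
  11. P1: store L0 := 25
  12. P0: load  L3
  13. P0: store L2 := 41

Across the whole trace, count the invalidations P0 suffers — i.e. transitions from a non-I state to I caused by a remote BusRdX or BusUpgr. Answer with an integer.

invalidations = 2

1. P0: store L3 := 70  bus=[BusRdX]  L3: P0=M P1=I  mem[L3]=20
2. P0: load  L0  bus=[BusRd]  L0: P0=E P1=I  mem[L0]=40
3. P0: store L3 := 80  bus=[-]  L3: P0=M P1=I  mem[L3]=20
4. P0: store L2 := 66  bus=[BusRdX]  L2: P0=M P1=I  mem[L2]=20
5. P0: load  L2  bus=[-]  L2: P0=M P1=I  mem[L2]=20
6. P0: store L1 := 44  bus=[BusRdX]  L1: P0=M P1=I  mem[L1]=20
7. P0: store L3 := 30  bus=[-]  L3: P0=M P1=I  mem[L3]=20
8. P1: store L1 := 86  bus=[BusRdX,Flush]  L1: P0=I P1=M  mem[L1]=44
9. P1: load  L2  bus=[BusRd,Flush]  L2: P0=S P1=S  mem[L2]=66
10. P0: store L2 := 66  bus=[BusUpgr]  L2: P0=M P1=I  mem[L2]=66
11. P1: store L0 := 25  bus=[BusRdX]  L0: P0=I P1=M  mem[L0]=40
12. P0: load  L3  bus=[-]  L3: P0=M P1=I  mem[L3]=20
13. P0: store L2 := 41  bus=[-]  L2: P0=M P1=I  mem[L2]=66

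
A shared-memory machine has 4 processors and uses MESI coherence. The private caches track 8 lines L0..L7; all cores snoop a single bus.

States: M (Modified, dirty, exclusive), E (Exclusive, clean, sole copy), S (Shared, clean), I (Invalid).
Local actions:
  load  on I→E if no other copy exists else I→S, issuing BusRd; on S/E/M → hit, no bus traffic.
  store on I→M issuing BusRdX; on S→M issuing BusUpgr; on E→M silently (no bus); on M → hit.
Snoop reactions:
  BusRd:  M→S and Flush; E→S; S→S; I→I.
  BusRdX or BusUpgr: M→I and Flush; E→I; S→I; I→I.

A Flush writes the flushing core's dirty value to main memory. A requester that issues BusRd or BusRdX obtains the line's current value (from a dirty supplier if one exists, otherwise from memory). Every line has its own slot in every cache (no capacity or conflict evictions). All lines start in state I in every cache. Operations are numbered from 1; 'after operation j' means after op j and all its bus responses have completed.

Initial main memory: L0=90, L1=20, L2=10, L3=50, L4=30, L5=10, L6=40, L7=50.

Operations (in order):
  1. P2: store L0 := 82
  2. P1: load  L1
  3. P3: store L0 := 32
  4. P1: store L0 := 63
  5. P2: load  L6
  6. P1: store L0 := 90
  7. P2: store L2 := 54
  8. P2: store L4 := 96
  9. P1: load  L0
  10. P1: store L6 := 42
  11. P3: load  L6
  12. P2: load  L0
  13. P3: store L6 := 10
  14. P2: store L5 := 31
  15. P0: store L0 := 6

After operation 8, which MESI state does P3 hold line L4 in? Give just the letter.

state = I

step 1: P2: store L0 := 82  ⟶  IIMI  (L0)  txn=BusRdX  M[L0]=90
step 2: P1: load  L1  ⟶  IEII  (L1)  txn=BusRd  M[L1]=20
step 3: P3: store L0 := 32  ⟶  IIIM  (L0)  txn=BusRdX+Flush  M[L0]=82
step 4: P1: store L0 := 63  ⟶  IMII  (L0)  txn=BusRdX+Flush  M[L0]=32
step 5: P2: load  L6  ⟶  IIEI  (L6)  txn=BusRd  M[L6]=40
step 6: P1: store L0 := 90  ⟶  IMII  (L0)  txn=∅  M[L0]=32
step 7: P2: store L2 := 54  ⟶  IIMI  (L2)  txn=BusRdX  M[L2]=10
step 8: P2: store L4 := 96  ⟶  IIMI  (L4)  txn=BusRdX  M[L4]=30
step 9: P1: load  L0  ⟶  IMII  (L0)  txn=∅  M[L0]=32
step 10: P1: store L6 := 42  ⟶  IMII  (L6)  txn=BusRdX  M[L6]=40
step 11: P3: load  L6  ⟶  ISIS  (L6)  txn=BusRd+Flush  M[L6]=42
step 12: P2: load  L0  ⟶  ISSI  (L0)  txn=BusRd+Flush  M[L0]=90
step 13: P3: store L6 := 10  ⟶  IIIM  (L6)  txn=BusUpgr  M[L6]=42
step 14: P2: store L5 := 31  ⟶  IIMI  (L5)  txn=BusRdX  M[L5]=10
step 15: P0: store L0 := 6  ⟶  MIII  (L0)  txn=BusRdX  M[L0]=90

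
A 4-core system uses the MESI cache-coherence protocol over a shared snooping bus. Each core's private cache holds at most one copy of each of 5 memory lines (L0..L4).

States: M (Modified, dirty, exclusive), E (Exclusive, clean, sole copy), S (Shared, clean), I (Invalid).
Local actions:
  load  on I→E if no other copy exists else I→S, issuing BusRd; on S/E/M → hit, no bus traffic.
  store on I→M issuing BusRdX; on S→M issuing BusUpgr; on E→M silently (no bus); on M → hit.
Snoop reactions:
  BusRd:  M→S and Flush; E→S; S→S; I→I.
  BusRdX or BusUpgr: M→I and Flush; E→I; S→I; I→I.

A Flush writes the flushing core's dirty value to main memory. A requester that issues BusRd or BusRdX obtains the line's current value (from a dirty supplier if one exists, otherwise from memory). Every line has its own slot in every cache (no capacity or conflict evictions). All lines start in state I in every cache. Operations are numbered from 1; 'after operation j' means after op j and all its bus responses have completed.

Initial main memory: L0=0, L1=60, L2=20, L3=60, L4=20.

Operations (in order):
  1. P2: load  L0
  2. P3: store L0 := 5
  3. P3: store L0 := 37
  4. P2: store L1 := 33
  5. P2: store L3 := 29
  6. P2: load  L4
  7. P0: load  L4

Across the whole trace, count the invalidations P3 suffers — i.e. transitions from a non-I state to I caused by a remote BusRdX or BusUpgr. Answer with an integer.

  op1 P2: load  L0 → I/I/E/I on L0; bus BusRd; mem=0
  op2 P3: store L0 := 5 → I/I/I/M on L0; bus BusRdX; mem=0
  op3 P3: store L0 := 37 → I/I/I/M on L0; bus (none); mem=0
  op4 P2: store L1 := 33 → I/I/M/I on L1; bus BusRdX; mem=60
  op5 P2: store L3 := 29 → I/I/M/I on L3; bus BusRdX; mem=60
  op6 P2: load  L4 → I/I/E/I on L4; bus BusRd; mem=20
  op7 P0: load  L4 → S/I/S/I on L4; bus BusRd; mem=20

invalidations = 0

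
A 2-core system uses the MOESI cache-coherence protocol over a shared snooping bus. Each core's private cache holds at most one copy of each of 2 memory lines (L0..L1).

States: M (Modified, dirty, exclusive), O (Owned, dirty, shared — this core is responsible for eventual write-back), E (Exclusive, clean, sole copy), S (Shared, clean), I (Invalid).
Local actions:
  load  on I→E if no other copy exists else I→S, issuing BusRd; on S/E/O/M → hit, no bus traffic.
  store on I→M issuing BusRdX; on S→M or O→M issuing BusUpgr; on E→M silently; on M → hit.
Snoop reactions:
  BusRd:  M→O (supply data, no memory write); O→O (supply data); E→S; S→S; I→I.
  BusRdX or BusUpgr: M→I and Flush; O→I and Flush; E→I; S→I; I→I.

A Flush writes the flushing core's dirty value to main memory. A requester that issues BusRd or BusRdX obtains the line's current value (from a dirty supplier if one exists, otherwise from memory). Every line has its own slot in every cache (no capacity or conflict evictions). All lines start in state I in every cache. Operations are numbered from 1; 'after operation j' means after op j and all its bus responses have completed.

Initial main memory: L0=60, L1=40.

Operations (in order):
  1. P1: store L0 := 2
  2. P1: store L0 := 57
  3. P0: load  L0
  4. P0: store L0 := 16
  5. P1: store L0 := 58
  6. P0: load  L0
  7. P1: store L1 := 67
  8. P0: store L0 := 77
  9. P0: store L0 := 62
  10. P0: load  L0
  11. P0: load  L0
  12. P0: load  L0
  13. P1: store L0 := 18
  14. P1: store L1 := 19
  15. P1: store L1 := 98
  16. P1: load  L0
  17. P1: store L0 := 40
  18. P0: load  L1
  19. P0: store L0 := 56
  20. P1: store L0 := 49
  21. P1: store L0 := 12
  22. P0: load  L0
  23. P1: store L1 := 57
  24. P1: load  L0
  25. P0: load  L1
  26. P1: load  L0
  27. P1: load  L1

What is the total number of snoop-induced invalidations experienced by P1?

invalidations = 3

[1] P1: store L0 := 2 | P0:I, P1:M(2) | bus: BusRdX
[2] P1: store L0 := 57 | P0:I, P1:M(57) | bus: none
[3] P0: load  L0 | P0:S(57), P1:O(57) | bus: BusRd
[4] P0: store L0 := 16 | P0:M(16), P1:I | bus: BusUpgr,Flush
[5] P1: store L0 := 58 | P0:I, P1:M(58) | bus: BusRdX,Flush
[6] P0: load  L0 | P0:S(58), P1:O(58) | bus: BusRd
[7] P1: store L1 := 67 | P0:I, P1:M(67) | bus: BusRdX
[8] P0: store L0 := 77 | P0:M(77), P1:I | bus: BusUpgr,Flush
[9] P0: store L0 := 62 | P0:M(62), P1:I | bus: none
[10] P0: load  L0 | P0:M(62), P1:I | bus: none
[11] P0: load  L0 | P0:M(62), P1:I | bus: none
[12] P0: load  L0 | P0:M(62), P1:I | bus: none
[13] P1: store L0 := 18 | P0:I, P1:M(18) | bus: BusRdX,Flush
[14] P1: store L1 := 19 | P0:I, P1:M(19) | bus: none
[15] P1: store L1 := 98 | P0:I, P1:M(98) | bus: none
[16] P1: load  L0 | P0:I, P1:M(18) | bus: none
[17] P1: store L0 := 40 | P0:I, P1:M(40) | bus: none
[18] P0: load  L1 | P0:S(98), P1:O(98) | bus: BusRd
[19] P0: store L0 := 56 | P0:M(56), P1:I | bus: BusRdX,Flush
[20] P1: store L0 := 49 | P0:I, P1:M(49) | bus: BusRdX,Flush
[21] P1: store L0 := 12 | P0:I, P1:M(12) | bus: none
[22] P0: load  L0 | P0:S(12), P1:O(12) | bus: BusRd
[23] P1: store L1 := 57 | P0:I, P1:M(57) | bus: BusUpgr
[24] P1: load  L0 | P0:S(12), P1:O(12) | bus: none
[25] P0: load  L1 | P0:S(57), P1:O(57) | bus: BusRd
[26] P1: load  L0 | P0:S(12), P1:O(12) | bus: none
[27] P1: load  L1 | P0:S(57), P1:O(57) | bus: none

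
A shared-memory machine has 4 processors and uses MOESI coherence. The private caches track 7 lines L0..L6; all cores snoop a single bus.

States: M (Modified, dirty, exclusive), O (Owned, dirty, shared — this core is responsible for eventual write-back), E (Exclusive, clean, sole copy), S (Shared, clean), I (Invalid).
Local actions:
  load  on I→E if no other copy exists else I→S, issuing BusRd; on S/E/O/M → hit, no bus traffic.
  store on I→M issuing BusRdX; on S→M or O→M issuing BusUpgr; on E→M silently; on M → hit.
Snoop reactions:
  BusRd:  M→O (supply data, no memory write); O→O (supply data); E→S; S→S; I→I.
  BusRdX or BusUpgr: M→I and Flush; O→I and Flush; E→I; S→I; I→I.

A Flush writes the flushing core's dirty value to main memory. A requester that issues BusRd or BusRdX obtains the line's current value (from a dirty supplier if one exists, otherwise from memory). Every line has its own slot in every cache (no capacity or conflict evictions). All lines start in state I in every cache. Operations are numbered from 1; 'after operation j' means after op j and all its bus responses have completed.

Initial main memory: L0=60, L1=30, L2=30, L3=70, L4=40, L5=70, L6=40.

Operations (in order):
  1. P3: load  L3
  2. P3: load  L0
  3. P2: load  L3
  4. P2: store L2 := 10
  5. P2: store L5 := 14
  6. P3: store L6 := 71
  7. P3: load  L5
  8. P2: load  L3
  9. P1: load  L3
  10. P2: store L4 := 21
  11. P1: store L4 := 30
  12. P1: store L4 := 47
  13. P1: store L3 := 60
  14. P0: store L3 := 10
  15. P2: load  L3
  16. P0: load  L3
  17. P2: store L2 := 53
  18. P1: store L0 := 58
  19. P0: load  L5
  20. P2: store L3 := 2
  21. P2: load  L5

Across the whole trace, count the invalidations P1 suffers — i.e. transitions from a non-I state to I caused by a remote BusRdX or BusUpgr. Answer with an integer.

invalidations = 1

  op1 P3: load  L3 → I/I/I/E on L3; bus BusRd; mem=70
  op2 P3: load  L0 → I/I/I/E on L0; bus BusRd; mem=60
  op3 P2: load  L3 → I/I/S/S on L3; bus BusRd; mem=70
  op4 P2: store L2 := 10 → I/I/M/I on L2; bus BusRdX; mem=30
  op5 P2: store L5 := 14 → I/I/M/I on L5; bus BusRdX; mem=70
  op6 P3: store L6 := 71 → I/I/I/M on L6; bus BusRdX; mem=40
  op7 P3: load  L5 → I/I/O/S on L5; bus BusRd; mem=70
  op8 P2: load  L3 → I/I/S/S on L3; bus (none); mem=70
  op9 P1: load  L3 → I/S/S/S on L3; bus BusRd; mem=70
  op10 P2: store L4 := 21 → I/I/M/I on L4; bus BusRdX; mem=40
  op11 P1: store L4 := 30 → I/M/I/I on L4; bus BusRdX Flush; mem=21
  op12 P1: store L4 := 47 → I/M/I/I on L4; bus (none); mem=21
  op13 P1: store L3 := 60 → I/M/I/I on L3; bus BusUpgr; mem=70
  op14 P0: store L3 := 10 → M/I/I/I on L3; bus BusRdX Flush; mem=60
  op15 P2: load  L3 → O/I/S/I on L3; bus BusRd; mem=60
  op16 P0: load  L3 → O/I/S/I on L3; bus (none); mem=60
  op17 P2: store L2 := 53 → I/I/M/I on L2; bus (none); mem=30
  op18 P1: store L0 := 58 → I/M/I/I on L0; bus BusRdX; mem=60
  op19 P0: load  L5 → S/I/O/S on L5; bus BusRd; mem=70
  op20 P2: store L3 := 2 → I/I/M/I on L3; bus BusUpgr Flush; mem=10
  op21 P2: load  L5 → S/I/O/S on L5; bus (none); mem=70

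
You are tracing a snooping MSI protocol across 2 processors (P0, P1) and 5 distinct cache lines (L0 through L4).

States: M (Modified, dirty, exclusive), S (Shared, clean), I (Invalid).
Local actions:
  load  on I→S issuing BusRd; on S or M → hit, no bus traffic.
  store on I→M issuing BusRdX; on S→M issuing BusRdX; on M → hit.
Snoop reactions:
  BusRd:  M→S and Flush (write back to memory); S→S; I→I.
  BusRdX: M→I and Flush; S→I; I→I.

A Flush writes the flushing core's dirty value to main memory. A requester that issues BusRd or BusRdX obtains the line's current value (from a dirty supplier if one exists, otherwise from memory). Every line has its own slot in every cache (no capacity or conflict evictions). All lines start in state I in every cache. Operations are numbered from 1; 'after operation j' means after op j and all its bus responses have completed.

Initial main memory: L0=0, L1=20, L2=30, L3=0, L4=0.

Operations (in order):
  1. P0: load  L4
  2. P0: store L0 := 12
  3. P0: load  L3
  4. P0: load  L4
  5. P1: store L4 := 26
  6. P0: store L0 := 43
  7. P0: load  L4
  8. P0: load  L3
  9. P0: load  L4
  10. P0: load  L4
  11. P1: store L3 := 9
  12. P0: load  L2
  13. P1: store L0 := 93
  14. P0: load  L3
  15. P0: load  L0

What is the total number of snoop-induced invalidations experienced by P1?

  op1 P0: load  L4 → S/I on L4; bus BusRd; mem=0
  op2 P0: store L0 := 12 → M/I on L0; bus BusRdX; mem=0
  op3 P0: load  L3 → S/I on L3; bus BusRd; mem=0
  op4 P0: load  L4 → S/I on L4; bus (none); mem=0
  op5 P1: store L4 := 26 → I/M on L4; bus BusRdX; mem=0
  op6 P0: store L0 := 43 → M/I on L0; bus (none); mem=0
  op7 P0: load  L4 → S/S on L4; bus BusRd Flush; mem=26
  op8 P0: load  L3 → S/I on L3; bus (none); mem=0
  op9 P0: load  L4 → S/S on L4; bus (none); mem=26
  op10 P0: load  L4 → S/S on L4; bus (none); mem=26
  op11 P1: store L3 := 9 → I/M on L3; bus BusRdX; mem=0
  op12 P0: load  L2 → S/I on L2; bus BusRd; mem=30
  op13 P1: store L0 := 93 → I/M on L0; bus BusRdX Flush; mem=43
  op14 P0: load  L3 → S/S on L3; bus BusRd Flush; mem=9
  op15 P0: load  L0 → S/S on L0; bus BusRd Flush; mem=93

invalidations = 0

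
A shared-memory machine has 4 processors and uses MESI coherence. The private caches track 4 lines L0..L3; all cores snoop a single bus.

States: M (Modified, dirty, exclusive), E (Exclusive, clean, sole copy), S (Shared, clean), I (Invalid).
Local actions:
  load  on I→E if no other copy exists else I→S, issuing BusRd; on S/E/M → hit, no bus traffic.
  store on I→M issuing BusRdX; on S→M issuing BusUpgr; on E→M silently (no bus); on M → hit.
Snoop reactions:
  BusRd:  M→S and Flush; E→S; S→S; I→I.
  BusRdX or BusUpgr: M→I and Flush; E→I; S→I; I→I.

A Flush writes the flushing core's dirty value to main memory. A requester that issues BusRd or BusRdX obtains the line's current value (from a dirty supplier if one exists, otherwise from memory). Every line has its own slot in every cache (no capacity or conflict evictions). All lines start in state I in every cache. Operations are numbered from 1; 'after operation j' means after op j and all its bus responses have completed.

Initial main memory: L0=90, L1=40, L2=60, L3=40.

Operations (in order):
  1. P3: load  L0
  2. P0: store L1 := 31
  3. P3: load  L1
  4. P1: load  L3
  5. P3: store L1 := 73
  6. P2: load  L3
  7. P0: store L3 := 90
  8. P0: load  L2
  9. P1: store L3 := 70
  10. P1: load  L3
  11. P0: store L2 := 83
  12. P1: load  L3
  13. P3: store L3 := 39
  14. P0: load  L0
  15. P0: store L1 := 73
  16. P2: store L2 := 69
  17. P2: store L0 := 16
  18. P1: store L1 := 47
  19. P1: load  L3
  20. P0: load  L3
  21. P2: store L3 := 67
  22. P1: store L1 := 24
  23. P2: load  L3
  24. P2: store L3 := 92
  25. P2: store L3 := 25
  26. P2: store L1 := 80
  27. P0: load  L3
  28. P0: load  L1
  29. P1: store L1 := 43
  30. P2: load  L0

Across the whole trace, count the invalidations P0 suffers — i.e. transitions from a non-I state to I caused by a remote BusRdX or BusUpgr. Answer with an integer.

invalidations = 7

step 1: P3: load  L0  ⟶  IIIE  (L0)  txn=BusRd  M[L0]=90
step 2: P0: store L1 := 31  ⟶  MIII  (L1)  txn=BusRdX  M[L1]=40
step 3: P3: load  L1  ⟶  SIIS  (L1)  txn=BusRd+Flush  M[L1]=31
step 4: P1: load  L3  ⟶  IEII  (L3)  txn=BusRd  M[L3]=40
step 5: P3: store L1 := 73  ⟶  IIIM  (L1)  txn=BusUpgr  M[L1]=31
step 6: P2: load  L3  ⟶  ISSI  (L3)  txn=BusRd  M[L3]=40
step 7: P0: store L3 := 90  ⟶  MIII  (L3)  txn=BusRdX  M[L3]=40
step 8: P0: load  L2  ⟶  EIII  (L2)  txn=BusRd  M[L2]=60
step 9: P1: store L3 := 70  ⟶  IMII  (L3)  txn=BusRdX+Flush  M[L3]=90
step 10: P1: load  L3  ⟶  IMII  (L3)  txn=∅  M[L3]=90
step 11: P0: store L2 := 83  ⟶  MIII  (L2)  txn=∅  M[L2]=60
step 12: P1: load  L3  ⟶  IMII  (L3)  txn=∅  M[L3]=90
step 13: P3: store L3 := 39  ⟶  IIIM  (L3)  txn=BusRdX+Flush  M[L3]=70
step 14: P0: load  L0  ⟶  SIIS  (L0)  txn=BusRd  M[L0]=90
step 15: P0: store L1 := 73  ⟶  MIII  (L1)  txn=BusRdX+Flush  M[L1]=73
step 16: P2: store L2 := 69  ⟶  IIMI  (L2)  txn=BusRdX+Flush  M[L2]=83
step 17: P2: store L0 := 16  ⟶  IIMI  (L0)  txn=BusRdX  M[L0]=90
step 18: P1: store L1 := 47  ⟶  IMII  (L1)  txn=BusRdX+Flush  M[L1]=73
step 19: P1: load  L3  ⟶  ISIS  (L3)  txn=BusRd+Flush  M[L3]=39
step 20: P0: load  L3  ⟶  SSIS  (L3)  txn=BusRd  M[L3]=39
step 21: P2: store L3 := 67  ⟶  IIMI  (L3)  txn=BusRdX  M[L3]=39
step 22: P1: store L1 := 24  ⟶  IMII  (L1)  txn=∅  M[L1]=73
step 23: P2: load  L3  ⟶  IIMI  (L3)  txn=∅  M[L3]=39
step 24: P2: store L3 := 92  ⟶  IIMI  (L3)  txn=∅  M[L3]=39
step 25: P2: store L3 := 25  ⟶  IIMI  (L3)  txn=∅  M[L3]=39
step 26: P2: store L1 := 80  ⟶  IIMI  (L1)  txn=BusRdX+Flush  M[L1]=24
step 27: P0: load  L3  ⟶  SISI  (L3)  txn=BusRd+Flush  M[L3]=25
step 28: P0: load  L1  ⟶  SISI  (L1)  txn=BusRd+Flush  M[L1]=80
step 29: P1: store L1 := 43  ⟶  IMII  (L1)  txn=BusRdX  M[L1]=80
step 30: P2: load  L0  ⟶  IIMI  (L0)  txn=∅  M[L0]=90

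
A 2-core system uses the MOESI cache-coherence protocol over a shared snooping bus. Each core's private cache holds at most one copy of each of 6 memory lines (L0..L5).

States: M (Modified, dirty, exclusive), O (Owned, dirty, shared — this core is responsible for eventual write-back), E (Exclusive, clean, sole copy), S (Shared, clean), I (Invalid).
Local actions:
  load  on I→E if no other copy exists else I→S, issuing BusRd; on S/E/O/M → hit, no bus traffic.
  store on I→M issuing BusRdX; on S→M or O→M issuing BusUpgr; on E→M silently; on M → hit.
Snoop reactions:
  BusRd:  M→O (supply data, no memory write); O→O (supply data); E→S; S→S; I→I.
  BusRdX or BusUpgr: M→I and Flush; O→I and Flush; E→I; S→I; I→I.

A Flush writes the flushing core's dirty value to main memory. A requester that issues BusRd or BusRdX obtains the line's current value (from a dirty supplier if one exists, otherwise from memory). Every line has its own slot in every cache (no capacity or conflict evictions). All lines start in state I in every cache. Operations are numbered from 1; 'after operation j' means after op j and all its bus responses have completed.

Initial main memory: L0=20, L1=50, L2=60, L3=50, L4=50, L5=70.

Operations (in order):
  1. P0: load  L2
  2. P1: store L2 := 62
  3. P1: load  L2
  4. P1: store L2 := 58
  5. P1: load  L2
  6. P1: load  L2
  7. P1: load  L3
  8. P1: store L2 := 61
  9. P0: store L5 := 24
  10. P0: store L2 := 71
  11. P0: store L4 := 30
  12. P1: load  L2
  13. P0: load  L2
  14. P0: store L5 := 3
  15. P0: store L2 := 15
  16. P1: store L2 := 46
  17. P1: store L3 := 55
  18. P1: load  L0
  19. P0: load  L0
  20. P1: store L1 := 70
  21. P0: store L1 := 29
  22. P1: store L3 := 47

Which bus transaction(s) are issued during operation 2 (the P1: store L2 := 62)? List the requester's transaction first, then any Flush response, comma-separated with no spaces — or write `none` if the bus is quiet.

bus = BusRdX

  op1 P0: load  L2 → E/I on L2; bus BusRd; mem=60
  op2 P1: store L2 := 62 → I/M on L2; bus BusRdX; mem=60
  op3 P1: load  L2 → I/M on L2; bus (none); mem=60
  op4 P1: store L2 := 58 → I/M on L2; bus (none); mem=60
  op5 P1: load  L2 → I/M on L2; bus (none); mem=60
  op6 P1: load  L2 → I/M on L2; bus (none); mem=60
  op7 P1: load  L3 → I/E on L3; bus BusRd; mem=50
  op8 P1: store L2 := 61 → I/M on L2; bus (none); mem=60
  op9 P0: store L5 := 24 → M/I on L5; bus BusRdX; mem=70
  op10 P0: store L2 := 71 → M/I on L2; bus BusRdX Flush; mem=61
  op11 P0: store L4 := 30 → M/I on L4; bus BusRdX; mem=50
  op12 P1: load  L2 → O/S on L2; bus BusRd; mem=61
  op13 P0: load  L2 → O/S on L2; bus (none); mem=61
  op14 P0: store L5 := 3 → M/I on L5; bus (none); mem=70
  op15 P0: store L2 := 15 → M/I on L2; bus BusUpgr; mem=61
  op16 P1: store L2 := 46 → I/M on L2; bus BusRdX Flush; mem=15
  op17 P1: store L3 := 55 → I/M on L3; bus (none); mem=50
  op18 P1: load  L0 → I/E on L0; bus BusRd; mem=20
  op19 P0: load  L0 → S/S on L0; bus BusRd; mem=20
  op20 P1: store L1 := 70 → I/M on L1; bus BusRdX; mem=50
  op21 P0: store L1 := 29 → M/I on L1; bus BusRdX Flush; mem=70
  op22 P1: store L3 := 47 → I/M on L3; bus (none); mem=50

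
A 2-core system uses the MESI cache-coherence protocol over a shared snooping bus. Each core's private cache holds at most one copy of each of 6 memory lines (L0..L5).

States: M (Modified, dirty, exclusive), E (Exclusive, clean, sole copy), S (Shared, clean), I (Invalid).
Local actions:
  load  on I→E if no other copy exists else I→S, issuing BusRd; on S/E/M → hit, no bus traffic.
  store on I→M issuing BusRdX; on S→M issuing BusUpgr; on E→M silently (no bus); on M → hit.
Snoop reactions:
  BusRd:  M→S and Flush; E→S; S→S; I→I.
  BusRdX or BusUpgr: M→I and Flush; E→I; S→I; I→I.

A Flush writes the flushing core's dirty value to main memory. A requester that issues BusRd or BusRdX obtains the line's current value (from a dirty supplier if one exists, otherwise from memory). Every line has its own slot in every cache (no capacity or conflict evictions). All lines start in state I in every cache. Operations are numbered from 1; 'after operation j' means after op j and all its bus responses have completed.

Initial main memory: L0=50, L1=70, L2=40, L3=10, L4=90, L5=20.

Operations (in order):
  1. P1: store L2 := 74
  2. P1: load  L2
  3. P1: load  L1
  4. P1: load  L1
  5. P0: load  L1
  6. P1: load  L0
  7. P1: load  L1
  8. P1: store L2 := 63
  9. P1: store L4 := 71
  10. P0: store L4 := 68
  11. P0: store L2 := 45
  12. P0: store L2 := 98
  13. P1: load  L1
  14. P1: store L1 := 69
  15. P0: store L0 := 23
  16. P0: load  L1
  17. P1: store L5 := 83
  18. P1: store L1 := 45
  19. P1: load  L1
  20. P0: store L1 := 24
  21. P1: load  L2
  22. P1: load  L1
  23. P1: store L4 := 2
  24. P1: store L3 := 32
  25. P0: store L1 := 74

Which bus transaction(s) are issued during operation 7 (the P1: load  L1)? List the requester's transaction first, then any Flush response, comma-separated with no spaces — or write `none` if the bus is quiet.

1. P1: store L2 := 74  bus=[BusRdX]  L2: P0=I P1=M  mem[L2]=40
2. P1: load  L2  bus=[-]  L2: P0=I P1=M  mem[L2]=40
3. P1: load  L1  bus=[BusRd]  L1: P0=I P1=E  mem[L1]=70
4. P1: load  L1  bus=[-]  L1: P0=I P1=E  mem[L1]=70
5. P0: load  L1  bus=[BusRd]  L1: P0=S P1=S  mem[L1]=70
6. P1: load  L0  bus=[BusRd]  L0: P0=I P1=E  mem[L0]=50
7. P1: load  L1  bus=[-]  L1: P0=S P1=S  mem[L1]=70
8. P1: store L2 := 63  bus=[-]  L2: P0=I P1=M  mem[L2]=40
9. P1: store L4 := 71  bus=[BusRdX]  L4: P0=I P1=M  mem[L4]=90
10. P0: store L4 := 68  bus=[BusRdX,Flush]  L4: P0=M P1=I  mem[L4]=71
11. P0: store L2 := 45  bus=[BusRdX,Flush]  L2: P0=M P1=I  mem[L2]=63
12. P0: store L2 := 98  bus=[-]  L2: P0=M P1=I  mem[L2]=63
13. P1: load  L1  bus=[-]  L1: P0=S P1=S  mem[L1]=70
14. P1: store L1 := 69  bus=[BusUpgr]  L1: P0=I P1=M  mem[L1]=70
15. P0: store L0 := 23  bus=[BusRdX]  L0: P0=M P1=I  mem[L0]=50
16. P0: load  L1  bus=[BusRd,Flush]  L1: P0=S P1=S  mem[L1]=69
17. P1: store L5 := 83  bus=[BusRdX]  L5: P0=I P1=M  mem[L5]=20
18. P1: store L1 := 45  bus=[BusUpgr]  L1: P0=I P1=M  mem[L1]=69
19. P1: load  L1  bus=[-]  L1: P0=I P1=M  mem[L1]=69
20. P0: store L1 := 24  bus=[BusRdX,Flush]  L1: P0=M P1=I  mem[L1]=45
21. P1: load  L2  bus=[BusRd,Flush]  L2: P0=S P1=S  mem[L2]=98
22. P1: load  L1  bus=[BusRd,Flush]  L1: P0=S P1=S  mem[L1]=24
23. P1: store L4 := 2  bus=[BusRdX,Flush]  L4: P0=I P1=M  mem[L4]=68
24. P1: store L3 := 32  bus=[BusRdX]  L3: P0=I P1=M  mem[L3]=10
25. P0: store L1 := 74  bus=[BusUpgr]  L1: P0=M P1=I  mem[L1]=24

bus = none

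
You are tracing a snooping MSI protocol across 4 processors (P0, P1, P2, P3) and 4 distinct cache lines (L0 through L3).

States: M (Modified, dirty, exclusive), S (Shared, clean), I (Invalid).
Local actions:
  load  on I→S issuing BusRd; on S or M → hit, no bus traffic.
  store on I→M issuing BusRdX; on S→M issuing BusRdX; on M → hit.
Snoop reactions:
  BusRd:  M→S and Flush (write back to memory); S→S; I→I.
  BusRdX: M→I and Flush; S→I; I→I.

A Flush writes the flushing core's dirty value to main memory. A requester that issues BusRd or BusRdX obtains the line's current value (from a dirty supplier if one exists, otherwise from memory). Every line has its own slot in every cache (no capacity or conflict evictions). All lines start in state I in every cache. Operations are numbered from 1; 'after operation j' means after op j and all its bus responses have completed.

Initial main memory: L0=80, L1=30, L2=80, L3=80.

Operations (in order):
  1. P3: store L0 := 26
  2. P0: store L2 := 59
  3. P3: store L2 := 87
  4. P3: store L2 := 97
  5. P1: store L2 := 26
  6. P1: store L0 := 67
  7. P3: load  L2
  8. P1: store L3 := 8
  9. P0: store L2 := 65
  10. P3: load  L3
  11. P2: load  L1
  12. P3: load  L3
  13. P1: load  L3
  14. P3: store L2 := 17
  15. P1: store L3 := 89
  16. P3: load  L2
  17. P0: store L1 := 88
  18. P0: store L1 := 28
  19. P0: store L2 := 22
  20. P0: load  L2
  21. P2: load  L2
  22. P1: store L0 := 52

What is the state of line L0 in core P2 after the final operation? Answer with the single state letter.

state = I

1. P3: store L0 := 26  bus=[BusRdX]  L0: P0=I P1=I P2=I P3=M  mem[L0]=80
2. P0: store L2 := 59  bus=[BusRdX]  L2: P0=M P1=I P2=I P3=I  mem[L2]=80
3. P3: store L2 := 87  bus=[BusRdX,Flush]  L2: P0=I P1=I P2=I P3=M  mem[L2]=59
4. P3: store L2 := 97  bus=[-]  L2: P0=I P1=I P2=I P3=M  mem[L2]=59
5. P1: store L2 := 26  bus=[BusRdX,Flush]  L2: P0=I P1=M P2=I P3=I  mem[L2]=97
6. P1: store L0 := 67  bus=[BusRdX,Flush]  L0: P0=I P1=M P2=I P3=I  mem[L0]=26
7. P3: load  L2  bus=[BusRd,Flush]  L2: P0=I P1=S P2=I P3=S  mem[L2]=26
8. P1: store L3 := 8  bus=[BusRdX]  L3: P0=I P1=M P2=I P3=I  mem[L3]=80
9. P0: store L2 := 65  bus=[BusRdX]  L2: P0=M P1=I P2=I P3=I  mem[L2]=26
10. P3: load  L3  bus=[BusRd,Flush]  L3: P0=I P1=S P2=I P3=S  mem[L3]=8
11. P2: load  L1  bus=[BusRd]  L1: P0=I P1=I P2=S P3=I  mem[L1]=30
12. P3: load  L3  bus=[-]  L3: P0=I P1=S P2=I P3=S  mem[L3]=8
13. P1: load  L3  bus=[-]  L3: P0=I P1=S P2=I P3=S  mem[L3]=8
14. P3: store L2 := 17  bus=[BusRdX,Flush]  L2: P0=I P1=I P2=I P3=M  mem[L2]=65
15. P1: store L3 := 89  bus=[BusRdX]  L3: P0=I P1=M P2=I P3=I  mem[L3]=8
16. P3: load  L2  bus=[-]  L2: P0=I P1=I P2=I P3=M  mem[L2]=65
17. P0: store L1 := 88  bus=[BusRdX]  L1: P0=M P1=I P2=I P3=I  mem[L1]=30
18. P0: store L1 := 28  bus=[-]  L1: P0=M P1=I P2=I P3=I  mem[L1]=30
19. P0: store L2 := 22  bus=[BusRdX,Flush]  L2: P0=M P1=I P2=I P3=I  mem[L2]=17
20. P0: load  L2  bus=[-]  L2: P0=M P1=I P2=I P3=I  mem[L2]=17
21. P2: load  L2  bus=[BusRd,Flush]  L2: P0=S P1=I P2=S P3=I  mem[L2]=22
22. P1: store L0 := 52  bus=[-]  L0: P0=I P1=M P2=I P3=I  mem[L0]=26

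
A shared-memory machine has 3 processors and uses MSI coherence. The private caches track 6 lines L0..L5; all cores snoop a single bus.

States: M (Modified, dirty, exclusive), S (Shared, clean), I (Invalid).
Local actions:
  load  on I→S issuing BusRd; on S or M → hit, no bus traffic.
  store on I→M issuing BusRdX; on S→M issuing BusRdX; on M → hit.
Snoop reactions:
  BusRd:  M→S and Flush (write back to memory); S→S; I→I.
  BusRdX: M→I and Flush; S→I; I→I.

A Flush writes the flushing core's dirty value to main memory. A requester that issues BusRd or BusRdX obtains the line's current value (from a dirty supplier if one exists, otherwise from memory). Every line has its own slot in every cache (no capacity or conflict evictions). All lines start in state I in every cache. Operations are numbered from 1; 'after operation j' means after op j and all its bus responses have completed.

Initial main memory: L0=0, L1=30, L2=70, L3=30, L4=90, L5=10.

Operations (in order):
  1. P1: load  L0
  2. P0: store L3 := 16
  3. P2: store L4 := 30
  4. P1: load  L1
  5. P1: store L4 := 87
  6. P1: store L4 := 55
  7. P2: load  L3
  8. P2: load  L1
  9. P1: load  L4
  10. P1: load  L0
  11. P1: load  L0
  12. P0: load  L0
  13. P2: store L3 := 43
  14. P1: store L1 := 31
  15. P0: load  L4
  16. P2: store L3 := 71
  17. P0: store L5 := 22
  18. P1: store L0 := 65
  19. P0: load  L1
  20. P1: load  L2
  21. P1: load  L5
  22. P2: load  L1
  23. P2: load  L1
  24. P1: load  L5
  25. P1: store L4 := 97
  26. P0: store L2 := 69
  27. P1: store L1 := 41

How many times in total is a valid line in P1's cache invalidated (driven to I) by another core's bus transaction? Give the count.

step 1: P1: load  L0  ⟶  ISI  (L0)  txn=BusRd  M[L0]=0
step 2: P0: store L3 := 16  ⟶  MII  (L3)  txn=BusRdX  M[L3]=30
step 3: P2: store L4 := 30  ⟶  IIM  (L4)  txn=BusRdX  M[L4]=90
step 4: P1: load  L1  ⟶  ISI  (L1)  txn=BusRd  M[L1]=30
step 5: P1: store L4 := 87  ⟶  IMI  (L4)  txn=BusRdX+Flush  M[L4]=30
step 6: P1: store L4 := 55  ⟶  IMI  (L4)  txn=∅  M[L4]=30
step 7: P2: load  L3  ⟶  SIS  (L3)  txn=BusRd+Flush  M[L3]=16
step 8: P2: load  L1  ⟶  ISS  (L1)  txn=BusRd  M[L1]=30
step 9: P1: load  L4  ⟶  IMI  (L4)  txn=∅  M[L4]=30
step 10: P1: load  L0  ⟶  ISI  (L0)  txn=∅  M[L0]=0
step 11: P1: load  L0  ⟶  ISI  (L0)  txn=∅  M[L0]=0
step 12: P0: load  L0  ⟶  SSI  (L0)  txn=BusRd  M[L0]=0
step 13: P2: store L3 := 43  ⟶  IIM  (L3)  txn=BusRdX  M[L3]=16
step 14: P1: store L1 := 31  ⟶  IMI  (L1)  txn=BusRdX  M[L1]=30
step 15: P0: load  L4  ⟶  SSI  (L4)  txn=BusRd+Flush  M[L4]=55
step 16: P2: store L3 := 71  ⟶  IIM  (L3)  txn=∅  M[L3]=16
step 17: P0: store L5 := 22  ⟶  MII  (L5)  txn=BusRdX  M[L5]=10
step 18: P1: store L0 := 65  ⟶  IMI  (L0)  txn=BusRdX  M[L0]=0
step 19: P0: load  L1  ⟶  SSI  (L1)  txn=BusRd+Flush  M[L1]=31
step 20: P1: load  L2  ⟶  ISI  (L2)  txn=BusRd  M[L2]=70
step 21: P1: load  L5  ⟶  SSI  (L5)  txn=BusRd+Flush  M[L5]=22
step 22: P2: load  L1  ⟶  SSS  (L1)  txn=BusRd  M[L1]=31
step 23: P2: load  L1  ⟶  SSS  (L1)  txn=∅  M[L1]=31
step 24: P1: load  L5  ⟶  SSI  (L5)  txn=∅  M[L5]=22
step 25: P1: store L4 := 97  ⟶  IMI  (L4)  txn=BusRdX  M[L4]=55
step 26: P0: store L2 := 69  ⟶  MII  (L2)  txn=BusRdX  M[L2]=70
step 27: P1: store L1 := 41  ⟶  IMI  (L1)  txn=BusRdX  M[L1]=31

invalidations = 1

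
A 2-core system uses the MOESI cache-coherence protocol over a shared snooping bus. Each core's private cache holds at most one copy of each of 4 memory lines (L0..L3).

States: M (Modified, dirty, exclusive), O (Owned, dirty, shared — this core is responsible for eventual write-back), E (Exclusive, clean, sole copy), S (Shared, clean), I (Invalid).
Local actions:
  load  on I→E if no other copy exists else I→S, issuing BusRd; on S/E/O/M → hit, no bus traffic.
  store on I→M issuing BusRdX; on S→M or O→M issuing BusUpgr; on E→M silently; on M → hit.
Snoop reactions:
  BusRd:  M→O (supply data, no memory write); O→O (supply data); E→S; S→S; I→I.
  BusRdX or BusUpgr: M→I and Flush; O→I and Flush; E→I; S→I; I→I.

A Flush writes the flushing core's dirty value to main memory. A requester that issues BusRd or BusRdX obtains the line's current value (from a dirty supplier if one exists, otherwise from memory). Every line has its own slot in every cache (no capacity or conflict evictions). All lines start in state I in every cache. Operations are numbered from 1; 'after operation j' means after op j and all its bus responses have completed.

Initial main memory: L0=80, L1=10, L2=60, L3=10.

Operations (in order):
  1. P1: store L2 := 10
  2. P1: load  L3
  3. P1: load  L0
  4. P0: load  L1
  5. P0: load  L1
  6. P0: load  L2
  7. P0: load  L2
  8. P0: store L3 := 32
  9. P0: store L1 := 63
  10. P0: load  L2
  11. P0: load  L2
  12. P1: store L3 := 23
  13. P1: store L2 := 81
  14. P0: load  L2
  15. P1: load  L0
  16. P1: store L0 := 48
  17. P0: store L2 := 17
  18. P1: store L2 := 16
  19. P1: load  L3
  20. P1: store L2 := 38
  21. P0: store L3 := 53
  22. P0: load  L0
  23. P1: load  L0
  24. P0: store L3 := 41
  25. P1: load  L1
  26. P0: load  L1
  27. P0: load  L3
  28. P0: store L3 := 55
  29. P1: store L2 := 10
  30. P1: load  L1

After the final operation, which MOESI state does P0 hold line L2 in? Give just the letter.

  op1 P1: store L2 := 10 → I/M on L2; bus BusRdX; mem=60
  op2 P1: load  L3 → I/E on L3; bus BusRd; mem=10
  op3 P1: load  L0 → I/E on L0; bus BusRd; mem=80
  op4 P0: load  L1 → E/I on L1; bus BusRd; mem=10
  op5 P0: load  L1 → E/I on L1; bus (none); mem=10
  op6 P0: load  L2 → S/O on L2; bus BusRd; mem=60
  op7 P0: load  L2 → S/O on L2; bus (none); mem=60
  op8 P0: store L3 := 32 → M/I on L3; bus BusRdX; mem=10
  op9 P0: store L1 := 63 → M/I on L1; bus (none); mem=10
  op10 P0: load  L2 → S/O on L2; bus (none); mem=60
  op11 P0: load  L2 → S/O on L2; bus (none); mem=60
  op12 P1: store L3 := 23 → I/M on L3; bus BusRdX Flush; mem=32
  op13 P1: store L2 := 81 → I/M on L2; bus BusUpgr; mem=60
  op14 P0: load  L2 → S/O on L2; bus BusRd; mem=60
  op15 P1: load  L0 → I/E on L0; bus (none); mem=80
  op16 P1: store L0 := 48 → I/M on L0; bus (none); mem=80
  op17 P0: store L2 := 17 → M/I on L2; bus BusUpgr Flush; mem=81
  op18 P1: store L2 := 16 → I/M on L2; bus BusRdX Flush; mem=17
  op19 P1: load  L3 → I/M on L3; bus (none); mem=32
  op20 P1: store L2 := 38 → I/M on L2; bus (none); mem=17
  op21 P0: store L3 := 53 → M/I on L3; bus BusRdX Flush; mem=23
  op22 P0: load  L0 → S/O on L0; bus BusRd; mem=80
  op23 P1: load  L0 → S/O on L0; bus (none); mem=80
  op24 P0: store L3 := 41 → M/I on L3; bus (none); mem=23
  op25 P1: load  L1 → O/S on L1; bus BusRd; mem=10
  op26 P0: load  L1 → O/S on L1; bus (none); mem=10
  op27 P0: load  L3 → M/I on L3; bus (none); mem=23
  op28 P0: store L3 := 55 → M/I on L3; bus (none); mem=23
  op29 P1: store L2 := 10 → I/M on L2; bus (none); mem=17
  op30 P1: load  L1 → O/S on L1; bus (none); mem=10

state = I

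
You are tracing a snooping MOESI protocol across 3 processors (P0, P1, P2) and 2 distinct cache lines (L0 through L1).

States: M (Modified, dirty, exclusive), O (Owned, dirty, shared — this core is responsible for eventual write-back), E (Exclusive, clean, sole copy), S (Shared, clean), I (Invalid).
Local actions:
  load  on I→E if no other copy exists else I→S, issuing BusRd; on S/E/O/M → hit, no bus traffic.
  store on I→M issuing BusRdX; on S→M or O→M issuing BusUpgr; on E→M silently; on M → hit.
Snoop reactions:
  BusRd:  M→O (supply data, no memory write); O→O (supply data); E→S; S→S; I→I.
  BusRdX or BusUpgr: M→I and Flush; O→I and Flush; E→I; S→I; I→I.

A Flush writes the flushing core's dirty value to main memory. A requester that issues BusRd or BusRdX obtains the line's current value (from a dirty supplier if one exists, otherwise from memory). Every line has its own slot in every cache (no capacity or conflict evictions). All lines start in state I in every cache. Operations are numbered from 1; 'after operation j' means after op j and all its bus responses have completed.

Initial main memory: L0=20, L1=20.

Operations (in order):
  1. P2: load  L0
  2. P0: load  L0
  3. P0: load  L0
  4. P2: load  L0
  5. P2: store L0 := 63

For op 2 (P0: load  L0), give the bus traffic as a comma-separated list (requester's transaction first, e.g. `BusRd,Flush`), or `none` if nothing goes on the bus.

1. P2: load  L0  bus=[BusRd]  L0: P0=I P1=I P2=E  mem[L0]=20
2. P0: load  L0  bus=[BusRd]  L0: P0=S P1=I P2=S  mem[L0]=20
3. P0: load  L0  bus=[-]  L0: P0=S P1=I P2=S  mem[L0]=20
4. P2: load  L0  bus=[-]  L0: P0=S P1=I P2=S  mem[L0]=20
5. P2: store L0 := 63  bus=[BusUpgr]  L0: P0=I P1=I P2=M  mem[L0]=20

bus = BusRd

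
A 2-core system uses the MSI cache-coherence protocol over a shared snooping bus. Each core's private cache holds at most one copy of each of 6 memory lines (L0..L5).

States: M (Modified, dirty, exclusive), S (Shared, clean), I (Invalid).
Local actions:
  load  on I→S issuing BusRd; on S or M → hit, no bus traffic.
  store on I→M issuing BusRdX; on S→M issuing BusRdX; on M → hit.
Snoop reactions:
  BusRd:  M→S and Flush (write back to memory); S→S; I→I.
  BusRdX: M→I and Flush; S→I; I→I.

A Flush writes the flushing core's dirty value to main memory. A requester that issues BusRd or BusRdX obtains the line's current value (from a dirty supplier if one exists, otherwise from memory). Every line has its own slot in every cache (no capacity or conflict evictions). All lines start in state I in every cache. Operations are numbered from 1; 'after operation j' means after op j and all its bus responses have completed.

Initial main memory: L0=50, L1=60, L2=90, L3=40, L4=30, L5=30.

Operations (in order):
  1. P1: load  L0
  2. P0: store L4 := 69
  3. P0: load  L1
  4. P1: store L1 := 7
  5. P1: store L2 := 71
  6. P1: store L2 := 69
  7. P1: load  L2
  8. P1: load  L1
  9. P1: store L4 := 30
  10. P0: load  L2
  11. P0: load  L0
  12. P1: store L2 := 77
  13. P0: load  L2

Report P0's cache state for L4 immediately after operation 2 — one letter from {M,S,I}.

[1] P1: load  L0 | P0:I, P1:S(50) | bus: BusRd
[2] P0: store L4 := 69 | P0:M(69), P1:I | bus: BusRdX
[3] P0: load  L1 | P0:S(60), P1:I | bus: BusRd
[4] P1: store L1 := 7 | P0:I, P1:M(7) | bus: BusRdX
[5] P1: store L2 := 71 | P0:I, P1:M(71) | bus: BusRdX
[6] P1: store L2 := 69 | P0:I, P1:M(69) | bus: none
[7] P1: load  L2 | P0:I, P1:M(69) | bus: none
[8] P1: load  L1 | P0:I, P1:M(7) | bus: none
[9] P1: store L4 := 30 | P0:I, P1:M(30) | bus: BusRdX,Flush
[10] P0: load  L2 | P0:S(69), P1:S(69) | bus: BusRd,Flush
[11] P0: load  L0 | P0:S(50), P1:S(50) | bus: BusRd
[12] P1: store L2 := 77 | P0:I, P1:M(77) | bus: BusRdX
[13] P0: load  L2 | P0:S(77), P1:S(77) | bus: BusRd,Flush

state = M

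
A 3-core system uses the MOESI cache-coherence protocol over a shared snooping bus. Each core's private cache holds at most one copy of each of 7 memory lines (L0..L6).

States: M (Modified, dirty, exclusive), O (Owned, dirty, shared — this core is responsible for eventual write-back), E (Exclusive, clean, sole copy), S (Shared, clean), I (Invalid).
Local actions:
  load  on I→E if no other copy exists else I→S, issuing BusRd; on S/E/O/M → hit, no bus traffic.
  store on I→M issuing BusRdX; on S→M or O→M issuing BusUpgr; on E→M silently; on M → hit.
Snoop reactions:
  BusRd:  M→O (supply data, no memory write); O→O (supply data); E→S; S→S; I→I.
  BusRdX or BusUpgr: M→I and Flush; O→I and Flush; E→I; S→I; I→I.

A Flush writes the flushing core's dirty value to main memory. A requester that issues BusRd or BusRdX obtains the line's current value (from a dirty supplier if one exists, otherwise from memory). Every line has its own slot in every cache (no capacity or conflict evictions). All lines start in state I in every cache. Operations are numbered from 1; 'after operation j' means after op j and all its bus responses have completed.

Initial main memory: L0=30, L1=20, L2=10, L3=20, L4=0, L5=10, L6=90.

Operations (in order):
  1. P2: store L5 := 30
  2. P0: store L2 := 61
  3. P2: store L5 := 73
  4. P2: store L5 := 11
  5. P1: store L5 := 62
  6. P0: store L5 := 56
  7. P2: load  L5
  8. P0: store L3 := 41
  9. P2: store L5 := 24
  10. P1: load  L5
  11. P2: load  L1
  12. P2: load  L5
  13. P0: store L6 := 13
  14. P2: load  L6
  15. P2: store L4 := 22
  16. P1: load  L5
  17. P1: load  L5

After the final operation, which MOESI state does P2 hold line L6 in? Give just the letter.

state = S

[1] P2: store L5 := 30 | P0:I, P1:I, P2:M(30) | bus: BusRdX
[2] P0: store L2 := 61 | P0:M(61), P1:I, P2:I | bus: BusRdX
[3] P2: store L5 := 73 | P0:I, P1:I, P2:M(73) | bus: none
[4] P2: store L5 := 11 | P0:I, P1:I, P2:M(11) | bus: none
[5] P1: store L5 := 62 | P0:I, P1:M(62), P2:I | bus: BusRdX,Flush
[6] P0: store L5 := 56 | P0:M(56), P1:I, P2:I | bus: BusRdX,Flush
[7] P2: load  L5 | P0:O(56), P1:I, P2:S(56) | bus: BusRd
[8] P0: store L3 := 41 | P0:M(41), P1:I, P2:I | bus: BusRdX
[9] P2: store L5 := 24 | P0:I, P1:I, P2:M(24) | bus: BusUpgr,Flush
[10] P1: load  L5 | P0:I, P1:S(24), P2:O(24) | bus: BusRd
[11] P2: load  L1 | P0:I, P1:I, P2:E(20) | bus: BusRd
[12] P2: load  L5 | P0:I, P1:S(24), P2:O(24) | bus: none
[13] P0: store L6 := 13 | P0:M(13), P1:I, P2:I | bus: BusRdX
[14] P2: load  L6 | P0:O(13), P1:I, P2:S(13) | bus: BusRd
[15] P2: store L4 := 22 | P0:I, P1:I, P2:M(22) | bus: BusRdX
[16] P1: load  L5 | P0:I, P1:S(24), P2:O(24) | bus: none
[17] P1: load  L5 | P0:I, P1:S(24), P2:O(24) | bus: none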